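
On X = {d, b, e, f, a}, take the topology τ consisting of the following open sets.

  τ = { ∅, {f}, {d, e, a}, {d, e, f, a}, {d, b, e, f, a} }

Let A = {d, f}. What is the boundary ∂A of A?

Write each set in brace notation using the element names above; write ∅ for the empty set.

opens ⊆ A: ∅, {f}; union → int = {f}
complement {b, e, a}; its interior ∅; cl(A) = X∖∅ = {d, b, e, f, a}
boundary = {d, b, e, f, a} ∖ {f} = {d, b, e, a}

{d, b, e, a}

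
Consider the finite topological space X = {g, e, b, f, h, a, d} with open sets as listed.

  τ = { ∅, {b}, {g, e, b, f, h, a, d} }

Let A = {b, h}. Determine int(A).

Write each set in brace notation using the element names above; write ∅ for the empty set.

{b}

open subsets of A: ∅, {b}; so int(A) = {b}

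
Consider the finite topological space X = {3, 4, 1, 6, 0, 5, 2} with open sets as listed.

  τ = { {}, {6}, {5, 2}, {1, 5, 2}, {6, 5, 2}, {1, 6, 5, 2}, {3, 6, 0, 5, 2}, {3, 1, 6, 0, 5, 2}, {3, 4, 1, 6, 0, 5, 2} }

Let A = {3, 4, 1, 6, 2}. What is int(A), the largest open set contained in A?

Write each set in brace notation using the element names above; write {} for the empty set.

U open, U⊆A: {}, {6}. int(A) = ⋃ = {6}

{6}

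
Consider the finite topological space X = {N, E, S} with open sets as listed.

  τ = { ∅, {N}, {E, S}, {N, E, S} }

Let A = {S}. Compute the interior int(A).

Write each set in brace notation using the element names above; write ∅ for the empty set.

∅

U open, U⊆A: ∅. int(A) = ⋃ = ∅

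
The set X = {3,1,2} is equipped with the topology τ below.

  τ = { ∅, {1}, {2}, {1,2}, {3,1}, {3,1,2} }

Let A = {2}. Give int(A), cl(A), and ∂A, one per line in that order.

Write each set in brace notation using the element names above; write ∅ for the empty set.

open subsets of A: ∅, {2}; so int(A) = {2}
closure: X∖int(X∖A) = X∖{3,1} = {2}
∂A = {2} minus {2} = ∅

int(A) = {2}
cl(A)  = {2}
∂A     = ∅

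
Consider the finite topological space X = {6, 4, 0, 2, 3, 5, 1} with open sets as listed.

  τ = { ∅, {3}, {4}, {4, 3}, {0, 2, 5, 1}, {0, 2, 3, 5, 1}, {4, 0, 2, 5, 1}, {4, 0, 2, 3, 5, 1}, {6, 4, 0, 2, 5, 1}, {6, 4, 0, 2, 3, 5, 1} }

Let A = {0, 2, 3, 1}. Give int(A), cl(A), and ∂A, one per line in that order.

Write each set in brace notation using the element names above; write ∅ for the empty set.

int(A) = {3}
cl(A)  = {6, 0, 2, 3, 5, 1}
∂A     = {6, 0, 2, 5, 1}

open subsets of A: ∅, {3}; so int(A) = {3}
closure: X∖int(X∖A) = X∖{4} = {6, 0, 2, 3, 5, 1}
∂A = {6, 0, 2, 3, 5, 1} minus {3} = {6, 0, 2, 5, 1}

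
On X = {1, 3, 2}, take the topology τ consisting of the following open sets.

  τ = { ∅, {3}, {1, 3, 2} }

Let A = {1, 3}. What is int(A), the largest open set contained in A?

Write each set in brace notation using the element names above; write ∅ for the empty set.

opens ⊆ A: ∅, {3}; union → int = {3}

{3}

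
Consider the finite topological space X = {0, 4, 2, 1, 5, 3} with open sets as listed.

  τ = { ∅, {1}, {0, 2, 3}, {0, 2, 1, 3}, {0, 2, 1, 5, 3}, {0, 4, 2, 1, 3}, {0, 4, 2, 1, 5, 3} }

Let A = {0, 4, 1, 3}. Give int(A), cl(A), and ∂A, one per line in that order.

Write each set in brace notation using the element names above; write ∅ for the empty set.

opens ⊆ A: ∅, {1}; union → int = {1}
complement {2, 5}; its interior ∅; cl(A) = X∖∅ = {0, 4, 2, 1, 5, 3}
boundary = {0, 4, 2, 1, 5, 3} ∖ {1} = {0, 4, 2, 5, 3}

int(A) = {1}
cl(A)  = {0, 4, 2, 1, 5, 3}
∂A     = {0, 4, 2, 5, 3}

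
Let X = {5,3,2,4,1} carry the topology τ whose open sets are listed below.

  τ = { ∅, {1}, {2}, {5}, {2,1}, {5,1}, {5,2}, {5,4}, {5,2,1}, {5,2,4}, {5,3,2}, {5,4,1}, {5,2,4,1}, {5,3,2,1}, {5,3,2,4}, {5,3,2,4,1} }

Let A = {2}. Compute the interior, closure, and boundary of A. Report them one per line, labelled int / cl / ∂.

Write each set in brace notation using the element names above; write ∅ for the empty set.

open subsets of A: ∅, {2}; so int(A) = {2}
closure: X∖int(X∖A) = X∖{5,4,1} = {3,2}
∂A = {3,2} minus {2} = {3}

int(A) = {2}
cl(A)  = {3,2}
∂A     = {3}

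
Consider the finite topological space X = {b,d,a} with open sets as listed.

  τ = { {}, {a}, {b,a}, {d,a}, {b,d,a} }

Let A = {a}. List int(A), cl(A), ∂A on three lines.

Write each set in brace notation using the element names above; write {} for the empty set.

int(A) = {a}
cl(A)  = {b,d,a}
∂A     = {b,d}

interior: largest open inside A is {a} (from {}, {a})
cl via duality: int({b,d}) = {}, so X∖{} = {b,d,a}
cl∖int = {b,d}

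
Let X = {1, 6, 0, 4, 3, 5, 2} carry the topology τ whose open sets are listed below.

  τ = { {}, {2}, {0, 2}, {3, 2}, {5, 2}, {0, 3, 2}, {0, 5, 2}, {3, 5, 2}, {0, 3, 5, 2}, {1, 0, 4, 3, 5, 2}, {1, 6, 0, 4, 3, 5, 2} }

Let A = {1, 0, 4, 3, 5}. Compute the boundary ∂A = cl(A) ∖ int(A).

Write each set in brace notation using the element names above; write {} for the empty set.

{1, 6, 0, 4, 3, 5}

U open, U⊆A: {}. int(A) = ⋃ = {}
X∖A={6, 2}, int(X∖A)={2}, hence cl(A)={1, 6, 0, 4, 3, 5}
∂A: remove int from cl → {1, 6, 0, 4, 3, 5}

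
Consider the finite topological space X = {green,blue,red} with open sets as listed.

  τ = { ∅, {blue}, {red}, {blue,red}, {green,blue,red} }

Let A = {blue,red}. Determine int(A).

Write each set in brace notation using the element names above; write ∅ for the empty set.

interior: largest open inside A is {blue,red} (from ∅, {red}, {blue}, {blue,red})

{blue,red}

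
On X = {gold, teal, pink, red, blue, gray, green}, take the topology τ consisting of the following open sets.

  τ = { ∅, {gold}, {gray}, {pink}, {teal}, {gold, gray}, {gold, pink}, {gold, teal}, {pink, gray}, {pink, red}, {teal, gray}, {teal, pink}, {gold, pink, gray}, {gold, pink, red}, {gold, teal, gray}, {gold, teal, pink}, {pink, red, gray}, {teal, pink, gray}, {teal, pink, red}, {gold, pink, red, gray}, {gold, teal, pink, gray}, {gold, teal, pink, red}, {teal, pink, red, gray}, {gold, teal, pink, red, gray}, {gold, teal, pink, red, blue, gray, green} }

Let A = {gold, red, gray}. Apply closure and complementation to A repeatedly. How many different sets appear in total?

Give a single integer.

cl via duality: int({teal, pink, blue, green}) = {teal, pink}, so X∖{teal, pink} = {gold, red, blue, gray, green}
Write k for closure, c for complement:
  1. A     = {gold, red, gray}
  2. kA    = {gold, red, blue, gray, green}
  3. cA    = {teal, pink, blue, green}
  4. ckA   = {teal, pink}
  5. kcA   = {teal, pink, red, blue, green}
  6. ckcA  = {gold, gray}
  7. kckcA = {gold, blue, gray, green}
  8. ckckcA = {teal, pink, red}
applying k or c yields no new set

8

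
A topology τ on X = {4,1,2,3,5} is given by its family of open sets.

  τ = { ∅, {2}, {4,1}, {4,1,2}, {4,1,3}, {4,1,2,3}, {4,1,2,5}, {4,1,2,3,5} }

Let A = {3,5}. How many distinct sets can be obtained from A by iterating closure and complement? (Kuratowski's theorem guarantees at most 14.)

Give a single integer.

complement {4,1,2}; its interior {4,1,2}; cl(A) = X∖{4,1,2} = {3,5}
With k = closure, c = complement:
  1. A     = {3,5}
  2. cA    = {4,1,2}
  3. kcA   = {4,1,2,3,5}
  4. ckcA  = ∅
k, c of each give nothing new

4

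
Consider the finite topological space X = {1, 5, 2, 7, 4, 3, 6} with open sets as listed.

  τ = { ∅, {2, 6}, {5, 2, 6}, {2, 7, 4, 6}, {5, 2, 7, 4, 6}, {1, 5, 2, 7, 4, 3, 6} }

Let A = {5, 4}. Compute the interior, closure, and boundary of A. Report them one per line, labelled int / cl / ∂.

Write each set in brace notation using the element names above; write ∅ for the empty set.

int(A) = ∅
cl(A)  = {1, 5, 7, 4, 3}
∂A     = {1, 5, 7, 4, 3}

U open, U⊆A: ∅. int(A) = ⋃ = ∅
X∖A={1, 2, 7, 3, 6}, int(X∖A)={2, 6}, hence cl(A)={1, 5, 7, 4, 3}
∂A: remove int from cl → {1, 5, 7, 4, 3}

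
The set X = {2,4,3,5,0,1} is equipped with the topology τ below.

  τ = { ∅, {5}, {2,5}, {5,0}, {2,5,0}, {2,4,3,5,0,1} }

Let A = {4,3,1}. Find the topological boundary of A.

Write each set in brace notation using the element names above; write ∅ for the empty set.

{4,3,1}

interior: largest open inside A is ∅ (from ∅)
cl via duality: int({2,5,0}) = {2,5,0}, so X∖{2,5,0} = {4,3,1}
cl∖int = {4,3,1}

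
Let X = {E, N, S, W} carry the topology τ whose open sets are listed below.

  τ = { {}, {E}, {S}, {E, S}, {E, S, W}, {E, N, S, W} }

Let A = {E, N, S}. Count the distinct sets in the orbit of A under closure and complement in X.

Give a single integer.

closure: X∖int(X∖A) = X∖{} = {E, N, S, W}
Let k=closure and c=complement:
  1. A     = {E, N, S}
  2. kA    = {E, N, S, W}
  3. cA    = {W}
  4. ckA   = {}
  5. kcA   = {N, W}
  6. ckcA  = {E, S}
— saturated at 6

6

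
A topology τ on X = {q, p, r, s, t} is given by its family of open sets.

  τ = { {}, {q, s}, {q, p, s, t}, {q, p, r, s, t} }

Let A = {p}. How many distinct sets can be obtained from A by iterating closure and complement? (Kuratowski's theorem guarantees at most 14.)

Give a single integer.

6

cl via duality: int({q, r, s, t}) = {q, s}, so X∖{q, s} = {p, r, t}
Write k for closure, c for complement:
  1. A     = {p}
  2. kA    = {p, r, t}
  3. cA    = {q, r, s, t}
  4. ckA   = {q, s}
  5. kcA   = {q, p, r, s, t}
  6. ckcA  = {}
applying k or c yields no new set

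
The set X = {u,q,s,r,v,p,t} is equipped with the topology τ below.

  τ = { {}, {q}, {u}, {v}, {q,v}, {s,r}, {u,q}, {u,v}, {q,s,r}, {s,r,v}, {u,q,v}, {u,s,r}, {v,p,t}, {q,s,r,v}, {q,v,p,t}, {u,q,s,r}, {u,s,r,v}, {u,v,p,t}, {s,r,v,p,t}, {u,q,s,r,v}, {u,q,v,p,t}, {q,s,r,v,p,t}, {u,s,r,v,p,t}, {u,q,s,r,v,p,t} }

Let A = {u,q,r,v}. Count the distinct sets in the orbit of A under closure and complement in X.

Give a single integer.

8

X∖A={s,p,t}, int(X∖A)={}, hence cl(A)={u,q,s,r,v,p,t}
Orbit (k=closure, c=complement):
  1. A     = {u,q,r,v}
  2. kA    = {u,q,s,r,v,p,t}
  3. cA    = {s,p,t}
  4. ckA   = {}
  5. kcA   = {s,r,p,t}
  6. ckcA  = {u,q,v}
  7. kckcA = {u,q,v,p,t}
  8. ckckcA = {s,r}
(closed under both — stop)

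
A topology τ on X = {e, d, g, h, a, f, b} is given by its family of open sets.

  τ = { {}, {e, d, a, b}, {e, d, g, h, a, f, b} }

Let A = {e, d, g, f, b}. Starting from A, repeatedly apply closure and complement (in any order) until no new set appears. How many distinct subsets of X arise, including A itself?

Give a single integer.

cl via duality: int({h, a}) = {}, so X∖{} = {e, d, g, h, a, f, b}
Write k for closure, c for complement:
  1. A     = {e, d, g, f, b}
  2. kA    = {e, d, g, h, a, f, b}
  3. cA    = {h, a}
  4. ckA   = {}
applying k or c yields no new set

4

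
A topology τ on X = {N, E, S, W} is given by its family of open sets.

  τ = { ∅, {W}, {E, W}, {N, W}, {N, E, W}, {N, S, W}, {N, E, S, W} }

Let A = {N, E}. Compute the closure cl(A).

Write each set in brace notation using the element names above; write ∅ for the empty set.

{N, E, S}

complement {S, W}; its interior {W}; cl(A) = X∖{W} = {N, E, S}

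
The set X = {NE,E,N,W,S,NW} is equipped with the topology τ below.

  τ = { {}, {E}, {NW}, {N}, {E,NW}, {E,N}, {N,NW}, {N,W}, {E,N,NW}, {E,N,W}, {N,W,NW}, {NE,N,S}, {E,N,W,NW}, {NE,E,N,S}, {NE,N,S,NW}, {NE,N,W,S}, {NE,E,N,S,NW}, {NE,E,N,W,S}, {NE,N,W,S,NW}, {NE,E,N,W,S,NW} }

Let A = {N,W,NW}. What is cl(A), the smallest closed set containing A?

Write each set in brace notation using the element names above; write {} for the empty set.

{NE,N,W,S,NW}

closure: X∖int(X∖A) = X∖{E} = {NE,N,W,S,NW}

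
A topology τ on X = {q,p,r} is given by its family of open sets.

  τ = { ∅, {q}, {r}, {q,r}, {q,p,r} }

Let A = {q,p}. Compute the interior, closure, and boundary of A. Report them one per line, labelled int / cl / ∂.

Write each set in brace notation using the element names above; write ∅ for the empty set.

int(A) = {q}
cl(A)  = {q,p}
∂A     = {p}

opens ⊆ A: ∅, {q}; union → int = {q}
complement {r}; its interior {r}; cl(A) = X∖{r} = {q,p}
boundary = {q,p} ∖ {q} = {p}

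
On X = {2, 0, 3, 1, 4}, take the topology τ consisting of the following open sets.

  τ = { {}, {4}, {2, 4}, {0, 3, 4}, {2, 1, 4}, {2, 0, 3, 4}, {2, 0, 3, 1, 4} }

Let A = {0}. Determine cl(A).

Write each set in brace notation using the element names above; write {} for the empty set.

closure: X∖int(X∖A) = X∖{2, 1, 4} = {0, 3}

{0, 3}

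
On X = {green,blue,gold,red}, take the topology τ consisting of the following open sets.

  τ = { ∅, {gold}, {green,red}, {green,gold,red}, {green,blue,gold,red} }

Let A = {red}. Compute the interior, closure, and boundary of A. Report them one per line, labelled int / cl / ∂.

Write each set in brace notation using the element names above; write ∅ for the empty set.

opens ⊆ A: ∅; union → int = ∅
complement {green,blue,gold}; its interior {gold}; cl(A) = X∖{gold} = {green,blue,red}
boundary = {green,blue,red} ∖ ∅ = {green,blue,red}

int(A) = ∅
cl(A)  = {green,blue,red}
∂A     = {green,blue,red}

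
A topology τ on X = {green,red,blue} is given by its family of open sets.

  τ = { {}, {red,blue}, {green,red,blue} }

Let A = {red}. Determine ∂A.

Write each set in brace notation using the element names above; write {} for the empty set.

U open, U⊆A: {}. int(A) = ⋃ = {}
X∖A={green,blue}, int(X∖A)={}, hence cl(A)={green,red,blue}
∂A: remove int from cl → {green,red,blue}

{green,red,blue}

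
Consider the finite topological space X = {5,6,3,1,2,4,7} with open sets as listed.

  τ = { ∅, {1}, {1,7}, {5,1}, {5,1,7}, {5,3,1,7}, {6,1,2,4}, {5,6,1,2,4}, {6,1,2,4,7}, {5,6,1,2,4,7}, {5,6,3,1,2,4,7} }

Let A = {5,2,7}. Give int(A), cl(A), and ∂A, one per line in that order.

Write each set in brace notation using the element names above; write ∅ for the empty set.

interior: largest open inside A is ∅ (from ∅)
cl via duality: int({6,3,1,4}) = {1}, so X∖{1} = {5,6,3,2,4,7}
cl∖int = {5,6,3,2,4,7}

int(A) = ∅
cl(A)  = {5,6,3,2,4,7}
∂A     = {5,6,3,2,4,7}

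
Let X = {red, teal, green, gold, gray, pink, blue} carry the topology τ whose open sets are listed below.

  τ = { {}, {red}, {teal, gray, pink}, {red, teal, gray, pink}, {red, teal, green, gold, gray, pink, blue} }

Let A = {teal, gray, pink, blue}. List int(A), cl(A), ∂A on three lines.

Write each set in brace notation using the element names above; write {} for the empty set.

int(A) = {teal, gray, pink}
cl(A)  = {teal, green, gold, gray, pink, blue}
∂A     = {green, gold, blue}

open subsets of A: {}, {teal, gray, pink}; so int(A) = {teal, gray, pink}
closure: X∖int(X∖A) = X∖{red} = {teal, green, gold, gray, pink, blue}
∂A = {teal, green, gold, gray, pink, blue} minus {teal, gray, pink} = {green, gold, blue}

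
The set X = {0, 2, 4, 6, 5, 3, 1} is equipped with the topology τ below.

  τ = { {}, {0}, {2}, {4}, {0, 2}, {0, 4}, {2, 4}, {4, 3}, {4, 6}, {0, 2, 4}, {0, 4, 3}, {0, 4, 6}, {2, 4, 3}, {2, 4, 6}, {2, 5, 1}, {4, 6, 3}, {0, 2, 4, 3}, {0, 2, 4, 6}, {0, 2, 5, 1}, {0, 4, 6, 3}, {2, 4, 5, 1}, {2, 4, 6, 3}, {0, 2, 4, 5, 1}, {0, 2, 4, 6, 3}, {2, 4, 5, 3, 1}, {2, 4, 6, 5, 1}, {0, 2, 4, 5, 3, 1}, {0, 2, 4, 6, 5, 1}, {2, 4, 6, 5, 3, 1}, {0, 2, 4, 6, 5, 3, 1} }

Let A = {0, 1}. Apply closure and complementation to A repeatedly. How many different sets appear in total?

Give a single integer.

complement {2, 4, 6, 5, 3}; its interior {2, 4, 6, 3}; cl(A) = X∖{2, 4, 6, 3} = {0, 5, 1}
With k = closure, c = complement:
  1. A     = {0, 1}
  2. kA    = {0, 5, 1}
  3. cA    = {2, 4, 6, 5, 3}
  4. ckA   = {2, 4, 6, 3}
  5. kcA   = {2, 4, 6, 5, 3, 1}
  6. ckcA  = {0}
k, c of each give nothing new

6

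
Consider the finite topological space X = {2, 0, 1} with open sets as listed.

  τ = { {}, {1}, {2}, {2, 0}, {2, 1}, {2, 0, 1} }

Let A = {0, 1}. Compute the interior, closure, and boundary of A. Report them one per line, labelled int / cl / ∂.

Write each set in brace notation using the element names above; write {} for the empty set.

int(A) = {1}
cl(A)  = {0, 1}
∂A     = {0}

U open, U⊆A: {}, {1}. int(A) = ⋃ = {1}
X∖A={2}, int(X∖A)={2}, hence cl(A)={0, 1}
∂A: remove int from cl → {0}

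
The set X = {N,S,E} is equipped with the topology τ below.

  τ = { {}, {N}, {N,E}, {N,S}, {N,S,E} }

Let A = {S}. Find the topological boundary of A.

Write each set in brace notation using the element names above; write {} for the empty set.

U open, U⊆A: {}. int(A) = ⋃ = {}
X∖A={N,E}, int(X∖A)={N,E}, hence cl(A)={S}
∂A: remove int from cl → {S}

{S}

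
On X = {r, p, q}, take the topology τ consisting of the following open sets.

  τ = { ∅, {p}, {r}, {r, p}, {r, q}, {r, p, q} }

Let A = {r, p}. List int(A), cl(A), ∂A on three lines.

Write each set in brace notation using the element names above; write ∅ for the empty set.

int(A) = {r, p}
cl(A)  = {r, p, q}
∂A     = {q}

U open, U⊆A: ∅, {r}, {p}, {r, p}. int(A) = ⋃ = {r, p}
X∖A={q}, int(X∖A)=∅, hence cl(A)={r, p, q}
∂A: remove int from cl → {q}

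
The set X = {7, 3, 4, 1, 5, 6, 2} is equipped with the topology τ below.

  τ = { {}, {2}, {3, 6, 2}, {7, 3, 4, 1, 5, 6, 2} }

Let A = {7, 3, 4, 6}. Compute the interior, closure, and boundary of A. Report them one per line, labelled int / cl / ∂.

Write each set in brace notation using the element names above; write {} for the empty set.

int(A) = {}
cl(A)  = {7, 3, 4, 1, 5, 6}
∂A     = {7, 3, 4, 1, 5, 6}

U open, U⊆A: {}. int(A) = ⋃ = {}
X∖A={1, 5, 2}, int(X∖A)={2}, hence cl(A)={7, 3, 4, 1, 5, 6}
∂A: remove int from cl → {7, 3, 4, 1, 5, 6}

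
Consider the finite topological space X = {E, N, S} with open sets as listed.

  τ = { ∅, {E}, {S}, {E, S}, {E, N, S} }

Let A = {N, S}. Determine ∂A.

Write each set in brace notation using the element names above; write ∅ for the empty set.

{N}

opens ⊆ A: ∅, {S}; union → int = {S}
complement {E}; its interior {E}; cl(A) = X∖{E} = {N, S}
boundary = {N, S} ∖ {S} = {N}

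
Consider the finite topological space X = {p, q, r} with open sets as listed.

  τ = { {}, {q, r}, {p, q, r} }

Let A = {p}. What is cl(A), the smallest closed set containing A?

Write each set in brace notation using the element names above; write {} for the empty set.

cl via duality: int({q, r}) = {q, r}, so X∖{q, r} = {p}

{p}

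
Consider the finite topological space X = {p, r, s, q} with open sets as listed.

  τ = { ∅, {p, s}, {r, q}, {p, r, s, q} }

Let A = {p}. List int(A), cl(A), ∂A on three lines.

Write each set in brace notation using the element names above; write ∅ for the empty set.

int(A) = ∅
cl(A)  = {p, s}
∂A     = {p, s}

opens ⊆ A: ∅; union → int = ∅
complement {r, s, q}; its interior {r, q}; cl(A) = X∖{r, q} = {p, s}
boundary = {p, s} ∖ ∅ = {p, s}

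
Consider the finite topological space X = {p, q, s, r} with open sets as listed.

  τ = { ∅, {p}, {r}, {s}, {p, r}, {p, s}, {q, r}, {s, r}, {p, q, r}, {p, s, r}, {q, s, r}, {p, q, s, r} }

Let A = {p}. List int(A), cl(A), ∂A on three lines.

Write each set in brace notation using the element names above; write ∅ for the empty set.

U open, U⊆A: ∅, {p}. int(A) = ⋃ = {p}
X∖A={q, s, r}, int(X∖A)={q, s, r}, hence cl(A)={p}
∂A: remove int from cl → ∅

int(A) = {p}
cl(A)  = {p}
∂A     = ∅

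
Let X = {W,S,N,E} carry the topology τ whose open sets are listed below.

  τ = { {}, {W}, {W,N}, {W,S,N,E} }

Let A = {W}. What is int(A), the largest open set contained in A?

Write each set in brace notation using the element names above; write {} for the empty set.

{W}

open subsets of A: {}, {W}; so int(A) = {W}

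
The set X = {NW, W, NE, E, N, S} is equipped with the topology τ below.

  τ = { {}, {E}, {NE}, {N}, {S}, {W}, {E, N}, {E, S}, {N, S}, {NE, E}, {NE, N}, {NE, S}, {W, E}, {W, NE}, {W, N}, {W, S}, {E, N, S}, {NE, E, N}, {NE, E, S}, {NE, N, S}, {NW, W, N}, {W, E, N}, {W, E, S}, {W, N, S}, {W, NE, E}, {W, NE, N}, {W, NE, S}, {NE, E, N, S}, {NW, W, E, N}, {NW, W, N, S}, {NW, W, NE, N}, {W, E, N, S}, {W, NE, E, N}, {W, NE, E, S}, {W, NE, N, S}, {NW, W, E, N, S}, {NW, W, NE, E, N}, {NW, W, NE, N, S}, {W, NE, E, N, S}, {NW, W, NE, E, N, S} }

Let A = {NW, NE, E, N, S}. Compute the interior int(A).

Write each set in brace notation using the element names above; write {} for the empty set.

open subsets of A: {}, {N}, {S}, {E}, {NE}, {E, S}, {NE, S}, {NE, E}, {N, S}, {E, N}, {NE, N}, {NE, E, S}, {E, N, S}, {NE, N, S}, {NE, E, N}, {NE, E, N, S}; so int(A) = {NE, E, N, S}

{NE, E, N, S}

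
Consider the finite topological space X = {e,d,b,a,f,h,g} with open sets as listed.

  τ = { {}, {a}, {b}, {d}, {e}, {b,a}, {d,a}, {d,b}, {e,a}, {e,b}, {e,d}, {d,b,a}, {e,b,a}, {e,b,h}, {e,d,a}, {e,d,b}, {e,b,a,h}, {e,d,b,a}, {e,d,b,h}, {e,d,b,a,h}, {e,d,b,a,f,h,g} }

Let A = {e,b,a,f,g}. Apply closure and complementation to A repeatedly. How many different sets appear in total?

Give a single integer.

X∖A={d,h}, int(X∖A)={d}, hence cl(A)={e,b,a,f,h,g}
Orbit (k=closure, c=complement):
  1. A     = {e,b,a,f,g}
  2. kA    = {e,b,a,f,h,g}
  3. cA    = {d,h}
  4. ckA   = {d}
  5. kcA   = {d,f,h,g}
  6. kckA  = {d,f,g}
  7. ckcA  = {e,b,a}
  8. ckckA = {e,b,a,h}
(closed under both — stop)

8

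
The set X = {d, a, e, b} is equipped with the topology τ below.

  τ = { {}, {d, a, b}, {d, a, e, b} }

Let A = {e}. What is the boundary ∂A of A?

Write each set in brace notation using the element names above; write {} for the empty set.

{e}

U open, U⊆A: {}. int(A) = ⋃ = {}
X∖A={d, a, b}, int(X∖A)={d, a, b}, hence cl(A)={e}
∂A: remove int from cl → {e}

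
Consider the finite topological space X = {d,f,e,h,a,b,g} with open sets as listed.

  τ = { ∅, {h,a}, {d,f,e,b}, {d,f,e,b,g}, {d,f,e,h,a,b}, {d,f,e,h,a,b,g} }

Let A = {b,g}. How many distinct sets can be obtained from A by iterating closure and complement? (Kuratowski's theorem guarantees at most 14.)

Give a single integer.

6

X∖A={d,f,e,h,a}, int(X∖A)={h,a}, hence cl(A)={d,f,e,b,g}
Orbit (k=closure, c=complement):
  1. A     = {b,g}
  2. kA    = {d,f,e,b,g}
  3. cA    = {d,f,e,h,a}
  4. ckA   = {h,a}
  5. kcA   = {d,f,e,h,a,b,g}
  6. ckcA  = ∅
(closed under both — stop)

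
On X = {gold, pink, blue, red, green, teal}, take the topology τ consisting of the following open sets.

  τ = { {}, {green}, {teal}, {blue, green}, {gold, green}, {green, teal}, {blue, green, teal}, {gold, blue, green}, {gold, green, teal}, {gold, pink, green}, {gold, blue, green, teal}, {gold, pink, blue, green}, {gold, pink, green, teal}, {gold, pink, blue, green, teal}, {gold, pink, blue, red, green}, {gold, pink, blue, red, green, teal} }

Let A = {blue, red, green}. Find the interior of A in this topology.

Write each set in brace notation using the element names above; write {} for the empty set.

{blue, green}

opens ⊆ A: {}, {green}, {blue, green}; union → int = {blue, green}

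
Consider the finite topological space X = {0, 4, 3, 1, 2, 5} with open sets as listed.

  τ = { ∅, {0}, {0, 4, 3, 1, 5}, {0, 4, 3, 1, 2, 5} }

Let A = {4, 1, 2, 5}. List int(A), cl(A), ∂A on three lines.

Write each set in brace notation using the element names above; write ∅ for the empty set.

int(A) = ∅
cl(A)  = {4, 3, 1, 2, 5}
∂A     = {4, 3, 1, 2, 5}

U open, U⊆A: ∅. int(A) = ⋃ = ∅
X∖A={0, 3}, int(X∖A)={0}, hence cl(A)={4, 3, 1, 2, 5}
∂A: remove int from cl → {4, 3, 1, 2, 5}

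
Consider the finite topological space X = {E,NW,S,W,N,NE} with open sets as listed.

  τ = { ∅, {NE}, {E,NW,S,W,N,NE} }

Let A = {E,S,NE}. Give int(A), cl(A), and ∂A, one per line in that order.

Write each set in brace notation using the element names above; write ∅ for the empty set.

int(A) = {NE}
cl(A)  = {E,NW,S,W,N,NE}
∂A     = {E,NW,S,W,N}

interior: largest open inside A is {NE} (from ∅, {NE})
cl via duality: int({NW,W,N}) = ∅, so X∖∅ = {E,NW,S,W,N,NE}
cl∖int = {E,NW,S,W,N}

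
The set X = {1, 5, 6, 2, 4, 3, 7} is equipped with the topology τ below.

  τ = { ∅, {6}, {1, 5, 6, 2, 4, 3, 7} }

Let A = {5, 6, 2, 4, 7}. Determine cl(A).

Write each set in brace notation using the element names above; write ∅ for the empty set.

{1, 5, 6, 2, 4, 3, 7}

cl via duality: int({1, 3}) = ∅, so X∖∅ = {1, 5, 6, 2, 4, 3, 7}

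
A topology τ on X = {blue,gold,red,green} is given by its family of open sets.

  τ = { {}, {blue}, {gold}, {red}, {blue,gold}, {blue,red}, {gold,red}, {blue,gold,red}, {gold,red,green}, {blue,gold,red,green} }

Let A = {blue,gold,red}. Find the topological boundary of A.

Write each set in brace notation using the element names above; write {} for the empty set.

{green}

U open, U⊆A: {}, {red}, {gold}, {blue}, {blue,gold}, {gold,red}, {blue,red}, {blue,gold,red}. int(A) = ⋃ = {blue,gold,red}
X∖A={green}, int(X∖A)={}, hence cl(A)={blue,gold,red,green}
∂A: remove int from cl → {green}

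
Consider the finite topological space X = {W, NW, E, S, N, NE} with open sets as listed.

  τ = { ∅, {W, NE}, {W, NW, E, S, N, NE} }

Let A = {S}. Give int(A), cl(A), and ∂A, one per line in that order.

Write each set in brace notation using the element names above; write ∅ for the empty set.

int(A) = ∅
cl(A)  = {NW, E, S, N}
∂A     = {NW, E, S, N}

U open, U⊆A: ∅. int(A) = ⋃ = ∅
X∖A={W, NW, E, N, NE}, int(X∖A)={W, NE}, hence cl(A)={NW, E, S, N}
∂A: remove int from cl → {NW, E, S, N}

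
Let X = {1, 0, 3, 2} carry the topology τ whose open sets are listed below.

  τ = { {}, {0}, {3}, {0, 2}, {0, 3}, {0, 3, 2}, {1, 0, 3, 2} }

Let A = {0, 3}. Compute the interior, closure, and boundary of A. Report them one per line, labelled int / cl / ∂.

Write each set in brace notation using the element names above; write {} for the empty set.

int(A) = {0, 3}
cl(A)  = {1, 0, 3, 2}
∂A     = {1, 2}

open subsets of A: {}, {0}, {3}, {0, 3}; so int(A) = {0, 3}
closure: X∖int(X∖A) = X∖{} = {1, 0, 3, 2}
∂A = {1, 0, 3, 2} minus {0, 3} = {1, 2}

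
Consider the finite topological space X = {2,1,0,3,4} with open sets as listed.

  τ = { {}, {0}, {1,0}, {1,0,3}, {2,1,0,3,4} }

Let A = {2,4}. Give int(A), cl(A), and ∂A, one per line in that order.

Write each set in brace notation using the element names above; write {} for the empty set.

int(A) = {}
cl(A)  = {2,4}
∂A     = {2,4}

interior: largest open inside A is {} (from {})
cl via duality: int({1,0,3}) = {1,0,3}, so X∖{1,0,3} = {2,4}
cl∖int = {2,4}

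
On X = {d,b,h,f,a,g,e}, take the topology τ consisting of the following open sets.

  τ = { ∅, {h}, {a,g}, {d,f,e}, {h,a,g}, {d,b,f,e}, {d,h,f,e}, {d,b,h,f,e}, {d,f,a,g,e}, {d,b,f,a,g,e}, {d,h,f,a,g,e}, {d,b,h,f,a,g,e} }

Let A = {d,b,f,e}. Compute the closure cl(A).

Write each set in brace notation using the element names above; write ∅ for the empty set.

X∖A={h,a,g}, int(X∖A)={h,a,g}, hence cl(A)={d,b,f,e}

{d,b,f,e}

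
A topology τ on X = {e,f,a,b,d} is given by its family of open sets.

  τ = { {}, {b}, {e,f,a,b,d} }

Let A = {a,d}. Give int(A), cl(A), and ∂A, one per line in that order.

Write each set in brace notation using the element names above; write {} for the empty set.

interior: largest open inside A is {} (from {})
cl via duality: int({e,f,b}) = {b}, so X∖{b} = {e,f,a,d}
cl∖int = {e,f,a,d}

int(A) = {}
cl(A)  = {e,f,a,d}
∂A     = {e,f,a,d}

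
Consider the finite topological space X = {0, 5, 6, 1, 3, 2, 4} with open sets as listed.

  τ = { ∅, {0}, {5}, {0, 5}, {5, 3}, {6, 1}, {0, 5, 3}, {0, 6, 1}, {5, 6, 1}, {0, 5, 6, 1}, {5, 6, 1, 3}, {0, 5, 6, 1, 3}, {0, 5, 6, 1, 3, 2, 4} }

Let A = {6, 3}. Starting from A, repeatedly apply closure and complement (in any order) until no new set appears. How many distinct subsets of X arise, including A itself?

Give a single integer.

10

cl via duality: int({0, 5, 1, 2, 4}) = {0, 5}, so X∖{0, 5} = {6, 1, 3, 2, 4}
Write k for closure, c for complement:
  1. A     = {6, 3}
  2. kA    = {6, 1, 3, 2, 4}
  3. cA    = {0, 5, 1, 2, 4}
  4. ckA   = {0, 5}
  5. kcA   = {0, 5, 6, 1, 3, 2, 4}
  6. kckA  = {0, 5, 3, 2, 4}
  7. ckcA  = ∅
  8. ckckA = {6, 1}
  9. kckckA = {6, 1, 2, 4}
  10. ckckckA = {0, 5, 3}
applying k or c yields no new set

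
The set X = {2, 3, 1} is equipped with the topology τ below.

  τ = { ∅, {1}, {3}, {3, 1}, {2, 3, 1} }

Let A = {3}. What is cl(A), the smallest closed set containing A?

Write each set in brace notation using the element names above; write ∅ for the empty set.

{2, 3}

cl via duality: int({2, 1}) = {1}, so X∖{1} = {2, 3}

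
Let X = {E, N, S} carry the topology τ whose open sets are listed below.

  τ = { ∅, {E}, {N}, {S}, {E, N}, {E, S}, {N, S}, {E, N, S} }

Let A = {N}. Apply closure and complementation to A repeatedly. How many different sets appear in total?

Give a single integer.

2

X∖A={E, S}, int(X∖A)={E, S}, hence cl(A)={N}
Orbit (k=closure, c=complement):
  1. A     = {N}
  2. cA    = {E, S}
(closed under both — stop)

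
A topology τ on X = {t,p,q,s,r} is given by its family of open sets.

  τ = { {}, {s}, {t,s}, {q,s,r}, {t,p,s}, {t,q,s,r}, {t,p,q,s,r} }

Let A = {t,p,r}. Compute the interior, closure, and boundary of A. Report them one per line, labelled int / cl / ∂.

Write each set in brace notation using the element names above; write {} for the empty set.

U open, U⊆A: {}. int(A) = ⋃ = {}
X∖A={q,s}, int(X∖A)={s}, hence cl(A)={t,p,q,r}
∂A: remove int from cl → {t,p,q,r}

int(A) = {}
cl(A)  = {t,p,q,r}
∂A     = {t,p,q,r}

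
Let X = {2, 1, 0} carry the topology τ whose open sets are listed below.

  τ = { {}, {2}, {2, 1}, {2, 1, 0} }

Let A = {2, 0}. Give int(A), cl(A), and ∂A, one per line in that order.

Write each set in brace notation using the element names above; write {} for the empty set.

opens ⊆ A: {}, {2}; union → int = {2}
complement {1}; its interior {}; cl(A) = X∖{} = {2, 1, 0}
boundary = {2, 1, 0} ∖ {2} = {1, 0}

int(A) = {2}
cl(A)  = {2, 1, 0}
∂A     = {1, 0}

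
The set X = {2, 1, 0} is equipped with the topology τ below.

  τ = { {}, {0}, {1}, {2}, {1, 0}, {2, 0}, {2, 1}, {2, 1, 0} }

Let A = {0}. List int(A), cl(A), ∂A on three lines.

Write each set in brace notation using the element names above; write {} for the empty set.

int(A) = {0}
cl(A)  = {0}
∂A     = {}

open subsets of A: {}, {0}; so int(A) = {0}
closure: X∖int(X∖A) = X∖{2, 1} = {0}
∂A = {0} minus {0} = {}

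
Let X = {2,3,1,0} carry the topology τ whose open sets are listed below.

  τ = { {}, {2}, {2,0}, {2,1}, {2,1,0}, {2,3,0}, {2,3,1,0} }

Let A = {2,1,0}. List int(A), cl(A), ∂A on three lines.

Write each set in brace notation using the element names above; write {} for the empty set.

int(A) = {2,1,0}
cl(A)  = {2,3,1,0}
∂A     = {3}

open subsets of A: {}, {2}, {2,1}, {2,0}, {2,1,0}; so int(A) = {2,1,0}
closure: X∖int(X∖A) = X∖{} = {2,3,1,0}
∂A = {2,3,1,0} minus {2,1,0} = {3}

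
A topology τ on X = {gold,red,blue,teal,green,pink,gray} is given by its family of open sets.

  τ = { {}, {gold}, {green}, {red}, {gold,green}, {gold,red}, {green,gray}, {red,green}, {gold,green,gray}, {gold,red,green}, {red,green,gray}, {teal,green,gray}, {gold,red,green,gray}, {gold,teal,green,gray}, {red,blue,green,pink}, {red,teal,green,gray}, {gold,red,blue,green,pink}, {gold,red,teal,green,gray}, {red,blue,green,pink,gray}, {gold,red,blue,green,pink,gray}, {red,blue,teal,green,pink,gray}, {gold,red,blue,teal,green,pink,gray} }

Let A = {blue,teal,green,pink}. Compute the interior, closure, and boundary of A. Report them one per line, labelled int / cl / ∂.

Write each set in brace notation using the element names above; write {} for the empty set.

U open, U⊆A: {}, {green}. int(A) = ⋃ = {green}
X∖A={gold,red,gray}, int(X∖A)={gold,red}, hence cl(A)={blue,teal,green,pink,gray}
∂A: remove int from cl → {blue,teal,pink,gray}

int(A) = {green}
cl(A)  = {blue,teal,green,pink,gray}
∂A     = {blue,teal,pink,gray}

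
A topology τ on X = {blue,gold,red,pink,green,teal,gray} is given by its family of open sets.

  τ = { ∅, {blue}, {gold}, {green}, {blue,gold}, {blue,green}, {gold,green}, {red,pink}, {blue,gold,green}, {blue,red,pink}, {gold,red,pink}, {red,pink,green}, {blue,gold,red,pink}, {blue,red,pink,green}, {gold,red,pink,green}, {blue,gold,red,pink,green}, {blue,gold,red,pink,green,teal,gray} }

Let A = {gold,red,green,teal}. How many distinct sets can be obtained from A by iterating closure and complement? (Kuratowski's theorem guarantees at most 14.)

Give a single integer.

X∖A={blue,pink,gray}, int(X∖A)={blue}, hence cl(A)={gold,red,pink,green,teal,gray}
Orbit (k=closure, c=complement):
  1. A     = {gold,red,green,teal}
  2. kA    = {gold,red,pink,green,teal,gray}
  3. cA    = {blue,pink,gray}
  4. ckA   = {blue}
  5. kcA   = {blue,red,pink,teal,gray}
  6. kckA  = {blue,teal,gray}
  7. ckcA  = {gold,green}
  8. ckckA = {gold,red,pink,green}
  9. kckcA = {gold,green,teal,gray}
  10. ckckcA = {blue,red,pink}
(closed under both — stop)

10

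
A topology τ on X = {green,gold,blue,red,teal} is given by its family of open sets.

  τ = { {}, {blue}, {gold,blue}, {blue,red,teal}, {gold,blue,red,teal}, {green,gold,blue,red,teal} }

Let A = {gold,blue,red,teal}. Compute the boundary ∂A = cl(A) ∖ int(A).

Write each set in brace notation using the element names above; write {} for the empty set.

opens ⊆ A: {}, {blue}, {gold,blue}, {blue,red,teal}, {gold,blue,red,teal}; union → int = {gold,blue,red,teal}
complement {green}; its interior {}; cl(A) = X∖{} = {green,gold,blue,red,teal}
boundary = {green,gold,blue,red,teal} ∖ {gold,blue,red,teal} = {green}

{green}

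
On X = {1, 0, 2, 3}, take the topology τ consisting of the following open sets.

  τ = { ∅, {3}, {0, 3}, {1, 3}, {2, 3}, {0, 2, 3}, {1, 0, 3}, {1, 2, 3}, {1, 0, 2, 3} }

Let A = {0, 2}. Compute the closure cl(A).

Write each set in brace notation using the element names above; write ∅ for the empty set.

{0, 2}

closure: X∖int(X∖A) = X∖{1, 3} = {0, 2}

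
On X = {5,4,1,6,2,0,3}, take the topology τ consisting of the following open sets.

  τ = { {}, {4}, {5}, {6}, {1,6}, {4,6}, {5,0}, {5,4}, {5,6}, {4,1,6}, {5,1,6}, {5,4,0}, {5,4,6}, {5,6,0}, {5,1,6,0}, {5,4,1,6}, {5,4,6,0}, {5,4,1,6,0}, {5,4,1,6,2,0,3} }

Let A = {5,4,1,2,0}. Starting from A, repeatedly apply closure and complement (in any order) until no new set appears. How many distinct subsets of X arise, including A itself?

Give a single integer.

8

complement {6,3}; its interior {6}; cl(A) = X∖{6} = {5,4,1,2,0,3}
With k = closure, c = complement:
  1. A     = {5,4,1,2,0}
  2. kA    = {5,4,1,2,0,3}
  3. cA    = {6,3}
  4. ckA   = {6}
  5. kcA   = {1,6,2,3}
  6. ckcA  = {5,4,0}
  7. kckcA = {5,4,2,0,3}
  8. ckckcA = {1,6}
k, c of each give nothing new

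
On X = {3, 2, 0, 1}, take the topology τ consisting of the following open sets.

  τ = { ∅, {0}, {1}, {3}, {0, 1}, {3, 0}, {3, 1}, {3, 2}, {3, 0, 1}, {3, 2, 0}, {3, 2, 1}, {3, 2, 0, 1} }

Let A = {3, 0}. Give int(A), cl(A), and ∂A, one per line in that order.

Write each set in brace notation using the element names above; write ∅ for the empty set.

int(A) = {3, 0}
cl(A)  = {3, 2, 0}
∂A     = {2}

interior: largest open inside A is {3, 0} (from ∅, {0}, {3}, {3, 0})
cl via duality: int({2, 1}) = {1}, so X∖{1} = {3, 2, 0}
cl∖int = {2}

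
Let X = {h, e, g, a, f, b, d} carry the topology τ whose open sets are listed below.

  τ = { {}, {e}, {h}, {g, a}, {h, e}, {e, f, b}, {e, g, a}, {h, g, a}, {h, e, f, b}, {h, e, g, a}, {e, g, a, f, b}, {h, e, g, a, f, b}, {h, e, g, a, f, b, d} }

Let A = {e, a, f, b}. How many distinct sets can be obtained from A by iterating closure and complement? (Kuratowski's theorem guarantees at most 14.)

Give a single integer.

10

complement {h, g, d}; its interior {h}; cl(A) = X∖{h} = {e, g, a, f, b, d}
With k = closure, c = complement:
  1. A     = {e, a, f, b}
  2. kA    = {e, g, a, f, b, d}
  3. cA    = {h, g, d}
  4. ckA   = {h}
  5. kcA   = {h, g, a, d}
  6. kckA  = {h, d}
  7. ckcA  = {e, f, b}
  8. ckckA = {e, g, a, f, b}
  9. kckcA = {e, f, b, d}
  10. ckckcA = {h, g, a}
k, c of each give nothing new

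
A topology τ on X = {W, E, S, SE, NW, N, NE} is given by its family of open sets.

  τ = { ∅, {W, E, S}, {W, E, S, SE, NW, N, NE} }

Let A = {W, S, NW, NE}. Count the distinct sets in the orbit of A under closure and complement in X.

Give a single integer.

4

complement {E, SE, N}; its interior ∅; cl(A) = X∖∅ = {W, E, S, SE, NW, N, NE}
With k = closure, c = complement:
  1. A     = {W, S, NW, NE}
  2. kA    = {W, E, S, SE, NW, N, NE}
  3. cA    = {E, SE, N}
  4. ckA   = ∅
k, c of each give nothing new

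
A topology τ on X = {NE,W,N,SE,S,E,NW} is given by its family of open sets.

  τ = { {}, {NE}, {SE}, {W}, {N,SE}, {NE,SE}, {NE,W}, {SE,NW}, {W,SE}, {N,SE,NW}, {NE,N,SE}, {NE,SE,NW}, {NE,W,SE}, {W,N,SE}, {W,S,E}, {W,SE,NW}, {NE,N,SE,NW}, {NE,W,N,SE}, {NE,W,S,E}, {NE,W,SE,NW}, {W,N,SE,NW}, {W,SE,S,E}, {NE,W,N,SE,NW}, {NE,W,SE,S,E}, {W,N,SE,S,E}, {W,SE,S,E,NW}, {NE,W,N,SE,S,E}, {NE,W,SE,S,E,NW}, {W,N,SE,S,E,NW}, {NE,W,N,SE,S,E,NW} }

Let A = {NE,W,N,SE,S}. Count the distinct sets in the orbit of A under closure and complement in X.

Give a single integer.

cl via duality: int({E,NW}) = {}, so X∖{} = {NE,W,N,SE,S,E,NW}
Write k for closure, c for complement:
  1. A     = {NE,W,N,SE,S}
  2. kA    = {NE,W,N,SE,S,E,NW}
  3. cA    = {E,NW}
  4. ckA   = {}
  5. kcA   = {S,E,NW}
  6. ckcA  = {NE,W,N,SE}
applying k or c yields no new set

6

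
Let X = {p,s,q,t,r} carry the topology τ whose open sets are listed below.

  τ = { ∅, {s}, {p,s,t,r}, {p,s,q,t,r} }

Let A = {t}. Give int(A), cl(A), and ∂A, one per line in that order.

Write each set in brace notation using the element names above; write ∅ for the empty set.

opens ⊆ A: ∅; union → int = ∅
complement {p,s,q,r}; its interior {s}; cl(A) = X∖{s} = {p,q,t,r}
boundary = {p,q,t,r} ∖ ∅ = {p,q,t,r}

int(A) = ∅
cl(A)  = {p,q,t,r}
∂A     = {p,q,t,r}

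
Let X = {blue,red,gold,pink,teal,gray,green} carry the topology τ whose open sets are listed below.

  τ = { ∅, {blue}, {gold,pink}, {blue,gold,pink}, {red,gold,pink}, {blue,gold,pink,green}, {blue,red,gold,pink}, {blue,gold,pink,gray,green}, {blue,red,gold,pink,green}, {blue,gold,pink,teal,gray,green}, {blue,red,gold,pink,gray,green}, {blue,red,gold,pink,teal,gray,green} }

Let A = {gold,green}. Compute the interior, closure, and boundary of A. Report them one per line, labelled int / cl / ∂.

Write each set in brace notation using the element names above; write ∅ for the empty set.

int(A) = ∅
cl(A)  = {red,gold,pink,teal,gray,green}
∂A     = {red,gold,pink,teal,gray,green}

open subsets of A: ∅; so int(A) = ∅
closure: X∖int(X∖A) = X∖{blue} = {red,gold,pink,teal,gray,green}
∂A = {red,gold,pink,teal,gray,green} minus ∅ = {red,gold,pink,teal,gray,green}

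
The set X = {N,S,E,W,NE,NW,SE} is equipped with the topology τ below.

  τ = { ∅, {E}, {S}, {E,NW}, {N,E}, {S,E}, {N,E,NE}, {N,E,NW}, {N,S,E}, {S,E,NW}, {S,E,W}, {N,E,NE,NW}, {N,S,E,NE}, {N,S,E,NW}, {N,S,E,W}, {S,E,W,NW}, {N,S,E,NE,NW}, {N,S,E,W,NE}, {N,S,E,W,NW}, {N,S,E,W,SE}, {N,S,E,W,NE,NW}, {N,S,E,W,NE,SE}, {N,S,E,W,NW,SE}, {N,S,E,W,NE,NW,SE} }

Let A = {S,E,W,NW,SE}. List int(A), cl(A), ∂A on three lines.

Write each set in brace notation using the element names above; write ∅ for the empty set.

int(A) = {S,E,W,NW}
cl(A)  = {N,S,E,W,NE,NW,SE}
∂A     = {N,NE,SE}

interior: largest open inside A is {S,E,W,NW} (from ∅, {S}, {E}, {E,NW}, {S,E}, {S,E,NW}, {S,E,W}, {S,E,W,NW})
cl via duality: int({N,NE}) = ∅, so X∖∅ = {N,S,E,W,NE,NW,SE}
cl∖int = {N,NE,SE}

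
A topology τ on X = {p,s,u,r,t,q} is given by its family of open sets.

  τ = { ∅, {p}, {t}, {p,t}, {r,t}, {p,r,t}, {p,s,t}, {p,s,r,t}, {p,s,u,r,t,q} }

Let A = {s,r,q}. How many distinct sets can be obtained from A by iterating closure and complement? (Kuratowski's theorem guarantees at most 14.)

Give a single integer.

closure: X∖int(X∖A) = X∖{p,t} = {s,u,r,q}
Let k=closure and c=complement:
  1. A     = {s,r,q}
  2. kA    = {s,u,r,q}
  3. cA    = {p,u,t}
  4. ckA   = {p,t}
  5. kcA   = {p,s,u,r,t,q}
  6. ckcA  = ∅
— saturated at 6

6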